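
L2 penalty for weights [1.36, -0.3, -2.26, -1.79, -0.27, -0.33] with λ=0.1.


‖w‖₂² = (1.36)² + (-0.3)² + (-2.26)² + (-1.79)² + (-0.27)² + (-0.33)²
     = 1.8496 + 0.09 + 5.1076 + 3.2041 + 0.0729 + 0.1089
     = 10.4331
λ·‖w‖₂² = 0.1·10.4331 = 1.04331

1.04331


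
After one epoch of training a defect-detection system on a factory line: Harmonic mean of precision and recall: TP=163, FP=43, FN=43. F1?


Precision = 163/206 = 0.7913
Recall = 163/206 = 0.7913
F1 = 2·P·R/(P+R) = 2·TP/(2·TP+FP+FN) = 326/(326+43+43) = 326/412 = 0.7913

0.7913


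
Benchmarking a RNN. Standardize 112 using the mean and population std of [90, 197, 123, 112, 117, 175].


μ = 135.6667, σ = 37.5574
z = (112 - 135.6667)/37.5574 = -0.6301

-0.6301


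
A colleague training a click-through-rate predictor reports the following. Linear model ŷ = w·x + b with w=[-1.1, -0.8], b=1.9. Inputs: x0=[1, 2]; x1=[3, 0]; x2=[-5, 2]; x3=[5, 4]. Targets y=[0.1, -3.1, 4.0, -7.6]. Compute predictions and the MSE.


ŷ0 = (-1.1)·(1) + (-0.8)·(2) + 1.9 = -0.8
ŷ1 = (-1.1)·(3) + (-0.8)·(0) + 1.9 = -1.4
ŷ2 = (-1.1)·(-5) + (-0.8)·(2) + 1.9 = 5.8
ŷ3 = (-1.1)·(5) + (-0.8)·(4) + 1.9 = -6.8
errors² = [0.81, 2.89, 3.24, 0.64]
MSE = 7.5800/4 = 1.895

1.895


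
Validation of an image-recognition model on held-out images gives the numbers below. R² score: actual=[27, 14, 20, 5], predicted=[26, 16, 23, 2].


ȳ = 16.5
SS_res = Σ(y-ŷ)² = 23
SS_tot = Σ(y-ȳ)² = 261
R² = 1 - SS_res/SS_tot = 1 - 0.0881 = 0.9119

0.9119


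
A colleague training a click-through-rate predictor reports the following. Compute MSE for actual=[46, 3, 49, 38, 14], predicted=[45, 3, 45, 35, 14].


Squared errors: (46-45)²=1, (3-3)²=0, (49-45)²=16, (38-35)²=9, (14-14)²=0
Sum = 26
MSE = 26/5 = 26/5

26/5


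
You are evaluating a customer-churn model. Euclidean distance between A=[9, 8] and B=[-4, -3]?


d = √((9+ 4)² + (8+ 3)²)
  = √(169 + 121)
  = √290 = 17.0294

17.0294


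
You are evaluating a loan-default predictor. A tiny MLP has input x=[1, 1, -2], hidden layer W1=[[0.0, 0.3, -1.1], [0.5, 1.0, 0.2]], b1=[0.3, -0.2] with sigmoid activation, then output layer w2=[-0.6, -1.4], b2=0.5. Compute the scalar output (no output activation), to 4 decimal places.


z1[0] = (0.0)·(1) + (0.3)·(1) + (-1.1)·(-2) + 0.3 = 2.8
z1[1] = (0.5)·(1) + (1.0)·(1) + (0.2)·(-2) - 0.2 = 0.9
h = sigmoid(z1) = [0.9427, 0.7109]
output = (-0.6)·(0.9427) + (-1.4)·(0.7109) + 0.5 = -1.0609

-1.0609


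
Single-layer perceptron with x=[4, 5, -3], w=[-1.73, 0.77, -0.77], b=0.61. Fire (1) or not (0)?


z = (4)·(-1.73) + (5)·(0.77) + (-3)·(-0.77) + 0.61
  = -0.15
step(z) = 0 (z<0)

0


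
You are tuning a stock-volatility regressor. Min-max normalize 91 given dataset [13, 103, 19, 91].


min=13, max=103
(91-13)/(103-13) = 78/90 = 0.8667

0.8667


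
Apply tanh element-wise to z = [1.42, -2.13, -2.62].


tanh(1.42) = 0.8896
tanh(-2.13) = -0.9721
tanh(-2.62) = -0.9895
result = [0.8896, -0.9721, -0.9895]

[0.8896, -0.9721, -0.9895]


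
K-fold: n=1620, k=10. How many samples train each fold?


Fold size = 1620/10 = 162
Training per fold = 1620 - 162 = 1458

1458


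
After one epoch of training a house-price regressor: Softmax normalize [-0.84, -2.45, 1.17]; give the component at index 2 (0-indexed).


Exponentials: e^-0.84=0.4317, e^-2.45=0.0863, e^1.17=3.222
Sum = 3.74
Softmax = [0.1154, 0.0231, 0.8615]
p[2] = 3.222/3.74 = 0.8615

0.8615


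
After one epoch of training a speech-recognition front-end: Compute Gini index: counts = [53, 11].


Probabilities: [53/64, 11/64] ≈ [0.8281, 0.1719]
Σpᵢ² = (2809 + 121)/64² = 2930/4096
Gini = 1 - Σpᵢ² = 1 - 2930/4096 = 0.2847

0.2847


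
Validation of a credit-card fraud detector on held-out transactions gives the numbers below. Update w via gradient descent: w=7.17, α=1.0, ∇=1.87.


w_new = w - α·∇
= 7.17 - 1.0·1.87
= 7.17 - 1.87
= 5.3

5.3


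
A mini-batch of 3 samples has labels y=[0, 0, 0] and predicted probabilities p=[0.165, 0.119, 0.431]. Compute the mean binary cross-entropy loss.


L[0] = -ln(1-0.165) = -ln(0.835) = 0.1803
L[1] = -ln(1-0.119) = -ln(0.881) = 0.1267
L[2] = -ln(1-0.431) = -ln(0.569) = 0.5639
mean = (0.1803 + 0.1267 + 0.5639)/3 = 0.2903

0.2903


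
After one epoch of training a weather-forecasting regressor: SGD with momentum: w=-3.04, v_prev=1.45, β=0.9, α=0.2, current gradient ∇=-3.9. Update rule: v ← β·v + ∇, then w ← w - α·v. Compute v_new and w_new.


v_new = 0.9·1.45 - 3.9 = 1.305 - 3.9 = -2.595
w_new = -3.04 - 0.2·-2.595 = -3.04 + 0.519 = -2.521

v_new=-2.595, w_new=-2.521


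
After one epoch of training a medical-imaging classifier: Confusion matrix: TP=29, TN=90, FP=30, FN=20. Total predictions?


Total = TP + TN + FP + FN
= 29 + 90 + 30 + 20
= 169
(Predicted positive: 59, predicted negative: 110)

169


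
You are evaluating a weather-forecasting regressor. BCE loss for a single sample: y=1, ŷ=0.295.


BCE = -[y·ln(p) + (1-y)·ln(1-p)]
= -1·ln(0.295) - 0
= -ln(0.295) = 1.2208

1.2208


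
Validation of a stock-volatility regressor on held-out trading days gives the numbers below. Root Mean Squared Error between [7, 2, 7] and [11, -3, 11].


MSE = 57/3 = 19
RMSE = √(57/3) = 4.3589

4.3589


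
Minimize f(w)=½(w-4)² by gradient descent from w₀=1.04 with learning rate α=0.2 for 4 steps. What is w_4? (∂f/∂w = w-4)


step 1: grad = 1.04-4 = -2.96; w = 1.04 - 0.2·(-2.96) = 1.632
step 2: grad = 1.632-4 = -2.368; w = 1.632 - 0.2·(-2.368) = 2.1056
step 3: grad = 2.1056-4 = -1.8944; w = 2.1056 - 0.2·(-1.8944) = 2.48448
step 4: grad = 2.48448-4 = -1.51552; w = 2.48448 - 0.2·(-1.51552) = 2.787584

2.787584


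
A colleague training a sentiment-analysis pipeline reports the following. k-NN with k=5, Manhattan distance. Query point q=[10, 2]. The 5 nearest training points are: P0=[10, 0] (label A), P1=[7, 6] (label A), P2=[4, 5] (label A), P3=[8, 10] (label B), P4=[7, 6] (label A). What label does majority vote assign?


d(q,P0) = 2  (label A)
d(q,P1) = 7  (label A)
d(q,P2) = 9  (label A)
d(q,P3) = 10  (label B)
d(q,P4) = 7  (label A)
Votes: A=4, B=1
Majority → A

A


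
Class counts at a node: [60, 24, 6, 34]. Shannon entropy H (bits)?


Probabilities: [60/124, 24/124, 6/124, 34/124] ≈ [0.4839, 0.1935, 0.0484, 0.2742]
H = -((60/124)·log₂(60/124) + (24/124)·log₂(24/124) + (6/124)·log₂(6/124) + (34/124)·log₂(34/124))
  = 1.6886 bits

1.6886 bits


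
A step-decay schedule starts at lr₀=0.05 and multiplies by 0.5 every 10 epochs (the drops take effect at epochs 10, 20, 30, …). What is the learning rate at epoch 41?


n_drops = ⌊41/10⌋ = 4
lr = 0.05·0.5^4 = 0.05·0.0625 = 0.003125

0.003125


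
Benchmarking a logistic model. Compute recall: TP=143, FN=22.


Recall = TP/(TP+FN)
= 143/(143+22)
= 143/165 = 86.67%

86.67%


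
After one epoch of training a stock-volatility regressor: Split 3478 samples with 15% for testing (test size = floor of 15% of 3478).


Test = ⌊3478·15/100⌋ = 521
Train = 3478 - 521 = 2957

Train: 2957, Test: 521


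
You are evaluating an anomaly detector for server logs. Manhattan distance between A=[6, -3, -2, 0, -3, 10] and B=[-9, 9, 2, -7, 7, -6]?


d = |6+ 9| + |-3-9| + |-2-2| + |0+ 7| + |-3-7| + |10+ 6|
  = 15 + 12 + 4 + 7 + 10 + 16
  = 64

64


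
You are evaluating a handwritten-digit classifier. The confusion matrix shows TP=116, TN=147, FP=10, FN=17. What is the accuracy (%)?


Accuracy = (TP+TN)/(TP+TN+FP+FN)
= (116+147)/(290)
= 263/290 = 90.69%

90.69%


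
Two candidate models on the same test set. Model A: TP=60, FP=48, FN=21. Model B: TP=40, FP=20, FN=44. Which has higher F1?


Model A: P=60/108=0.5556, R=60/81=0.7407, F1=2PR/(P+R)=2TP/(2TP+FP+FN)=120/189=0.6349
Model B: P=40/60=0.6667, R=40/84=0.4762, F1=2PR/(P+R)=2TP/(2TP+FP+FN)=80/144=0.5556
0.6349 > 0.5556 → Model A

Model A


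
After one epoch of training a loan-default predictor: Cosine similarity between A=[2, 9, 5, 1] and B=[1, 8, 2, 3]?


A·B = 2·1 + 9·8 + 5·2 + 1·3 = 87
‖A‖ = √111 = 10.5357, ‖B‖ = √78 = 8.8318
cos = 87/(√111·√78) = 87/√8658 = 0.935

0.935


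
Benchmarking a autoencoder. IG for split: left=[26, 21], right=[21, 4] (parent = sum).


Parent = [47, 25], H_parent = 0.9316
H_left = 0.9918 (n=47), H_right = 0.6343 (n=25)
H_children = (47/72)·0.9918 + (25/72)·0.6343 = 0.8677
IG = 0.9316 - 0.8677 = 0.0639

0.0639


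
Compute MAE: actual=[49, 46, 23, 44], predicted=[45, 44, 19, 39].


Absolute errors: |49-45|=4, |46-44|=2, |23-19|=4, |44-39|=5
Sum = 15
MAE = 15/4 = 15/4

15/4


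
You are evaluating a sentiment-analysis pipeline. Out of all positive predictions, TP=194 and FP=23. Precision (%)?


Precision = TP/(TP+FP)
= 194/(194+23)
= 194/217 = 89.4%

89.4%


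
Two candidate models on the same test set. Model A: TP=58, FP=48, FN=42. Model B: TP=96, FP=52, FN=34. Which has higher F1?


Model A: P=58/106=0.5472, R=58/100=0.58, F1=2PR/(P+R)=2TP/(2TP+FP+FN)=116/206=0.5631
Model B: P=96/148=0.6486, R=96/130=0.7385, F1=2PR/(P+R)=2TP/(2TP+FP+FN)=192/278=0.6906
0.5631 < 0.6906 → Model B

Model B


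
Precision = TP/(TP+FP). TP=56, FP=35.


Precision = TP/(TP+FP)
= 56/(56+35)
= 56/91 = 61.54%

61.54%


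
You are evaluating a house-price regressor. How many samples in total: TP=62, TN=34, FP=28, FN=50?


Total = TP + TN + FP + FN
= 62 + 34 + 28 + 50
= 174
(Predicted positive: 90, predicted negative: 84)

174


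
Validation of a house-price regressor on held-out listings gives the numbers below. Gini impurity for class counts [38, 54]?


Probabilities: [38/92, 54/92] ≈ [0.413, 0.587]
Σpᵢ² = (1444 + 2916)/92² = 4360/8464
Gini = 1 - Σpᵢ² = 1 - 4360/8464 = 0.4849

0.4849


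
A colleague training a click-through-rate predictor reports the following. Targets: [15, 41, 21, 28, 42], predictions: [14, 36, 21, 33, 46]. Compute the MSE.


Squared errors: (15-14)²=1, (41-36)²=25, (21-21)²=0, (28-33)²=25, (42-46)²=16
Sum = 67
MSE = 67/5 = 67/5

67/5


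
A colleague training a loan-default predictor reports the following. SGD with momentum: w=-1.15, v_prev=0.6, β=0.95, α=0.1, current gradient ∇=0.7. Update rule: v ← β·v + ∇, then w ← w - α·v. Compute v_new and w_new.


v_new = 0.95·0.6 + 0.7 = 0.57 + 0.7 = 1.27
w_new = -1.15 - 0.1·1.27 = -1.15 - 0.127 = -1.277

v_new=1.27, w_new=-1.277


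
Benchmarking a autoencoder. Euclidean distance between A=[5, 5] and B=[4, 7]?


d = √((5-4)² + (5-7)²)
  = √(1 + 4)
  = √5 = 2.2361

2.2361


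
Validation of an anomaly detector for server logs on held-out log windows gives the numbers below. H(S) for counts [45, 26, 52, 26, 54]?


Probabilities: [45/203, 26/203, 52/203, 26/203, 54/203] ≈ [0.2217, 0.1281, 0.2562, 0.1281, 0.266]
H = -((45/203)·log₂(45/203) + (26/203)·log₂(26/203) + (52/203)·log₂(52/203) + (26/203)·log₂(26/203) + (54/203)·log₂(54/203))
  = 2.2528 bits

2.2528 bits


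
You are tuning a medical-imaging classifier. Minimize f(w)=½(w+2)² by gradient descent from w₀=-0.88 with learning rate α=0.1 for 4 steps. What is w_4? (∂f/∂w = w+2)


step 1: grad = -0.88+2 = 1.12; w = -0.88 - 0.1·(1.12) = -0.992
step 2: grad = -0.992+2 = 1.008; w = -0.992 - 0.1·(1.008) = -1.0928
step 3: grad = -1.0928+2 = 0.9072; w = -1.0928 - 0.1·(0.9072) = -1.18352
step 4: grad = -1.18352+2 = 0.81648; w = -1.18352 - 0.1·(0.81648) = -1.265168

-1.265168


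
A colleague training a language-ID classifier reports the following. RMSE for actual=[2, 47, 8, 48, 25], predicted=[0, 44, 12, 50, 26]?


MSE = 34/5 = 6.8
RMSE = √(34/5) = 2.6077

2.6077


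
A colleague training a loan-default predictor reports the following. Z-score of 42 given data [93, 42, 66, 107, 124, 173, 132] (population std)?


μ = 105.2857, σ = 40.2695
z = (42 - 105.2857)/40.2695 = -1.5716

-1.5716


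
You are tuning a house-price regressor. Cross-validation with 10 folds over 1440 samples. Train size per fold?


Fold size = 1440/10 = 144
Training per fold = 1440 - 144 = 1296

1296


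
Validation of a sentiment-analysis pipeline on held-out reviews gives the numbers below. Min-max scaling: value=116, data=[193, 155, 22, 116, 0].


min=0, max=193
(116-0)/(193-0) = 116/193 = 0.601

0.601


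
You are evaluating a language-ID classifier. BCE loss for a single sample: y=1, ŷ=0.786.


BCE = -[y·ln(p) + (1-y)·ln(1-p)]
= -1·ln(0.786) - 0
= -ln(0.786) = 0.2408

0.2408


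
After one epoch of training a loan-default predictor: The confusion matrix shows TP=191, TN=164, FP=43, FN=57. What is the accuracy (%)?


Accuracy = (TP+TN)/(TP+TN+FP+FN)
= (191+164)/(455)
= 355/455 = 78.02%

78.02%


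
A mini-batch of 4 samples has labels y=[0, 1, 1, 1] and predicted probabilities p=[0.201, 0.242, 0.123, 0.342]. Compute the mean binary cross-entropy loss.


L[0] = -ln(1-0.201) = -ln(0.799) = 0.2244
L[1] = -ln(0.242) = 1.4188
L[2] = -ln(0.123) = 2.0956
L[3] = -ln(0.342) = 1.0729
mean = (0.2244 + 1.4188 + 2.0956 + 1.0729)/4 = 1.2029

1.2029


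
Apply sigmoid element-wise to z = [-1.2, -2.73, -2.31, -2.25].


σ(-1.2) = 1/(1+e^1.2) = 0.2315
σ(-2.73) = 1/(1+e^2.73) = 0.0612
σ(-2.31) = 1/(1+e^2.31) = 0.0903
σ(-2.25) = 1/(1+e^2.25) = 0.0953
result = [0.2315, 0.0612, 0.0903, 0.0953]

[0.2315, 0.0612, 0.0903, 0.0953]


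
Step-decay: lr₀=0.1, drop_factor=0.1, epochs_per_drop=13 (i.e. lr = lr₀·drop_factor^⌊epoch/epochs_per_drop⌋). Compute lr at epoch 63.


n_drops = ⌊63/13⌋ = 4
lr = 0.1·0.1^4 = 0.1·0.0001 = 0.00001

0.00001


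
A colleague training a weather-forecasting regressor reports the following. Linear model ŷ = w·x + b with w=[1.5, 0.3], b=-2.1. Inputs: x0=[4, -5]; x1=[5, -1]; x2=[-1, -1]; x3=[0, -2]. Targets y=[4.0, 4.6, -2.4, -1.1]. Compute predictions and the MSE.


ŷ0 = (1.5)·(4) + (0.3)·(-5) - 2.1 = 2.4
ŷ1 = (1.5)·(5) + (0.3)·(-1) - 2.1 = 5.1
ŷ2 = (1.5)·(-1) + (0.3)·(-1) - 2.1 = -3.9
ŷ3 = (1.5)·(0) + (0.3)·(-2) - 2.1 = -2.7
errors² = [2.56, 0.25, 2.25, 2.56]
MSE = 7.6200/4 = 1.905

1.905


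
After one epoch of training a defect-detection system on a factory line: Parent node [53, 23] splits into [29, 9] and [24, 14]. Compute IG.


Parent = [53, 23], H_parent = 0.8845
H_left = 0.7897 (n=38), H_right = 0.9495 (n=38)
H_children = (38/76)·0.7897 + (38/76)·0.9495 = 0.8696
IG = 0.8845 - 0.8696 = 0.0149

0.0149


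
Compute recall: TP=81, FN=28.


Recall = TP/(TP+FN)
= 81/(81+28)
= 81/109 = 74.31%

74.31%


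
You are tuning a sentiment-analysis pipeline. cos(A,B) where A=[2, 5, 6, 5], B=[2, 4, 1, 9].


A·B = 2·2 + 5·4 + 6·1 + 5·9 = 75
‖A‖ = √90 = 9.4868, ‖B‖ = √102 = 10.0995
cos = 75/(√90·√102) = 75/√9180 = 0.7828

0.7828


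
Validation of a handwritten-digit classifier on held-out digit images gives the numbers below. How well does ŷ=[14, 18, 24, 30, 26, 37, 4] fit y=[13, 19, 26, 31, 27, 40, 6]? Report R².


ȳ = 23.1429
SS_res = Σ(y-ŷ)² = 21
SS_tot = Σ(y-ȳ)² = 782.86
R² = 1 - SS_res/SS_tot = 1 - 0.0268 = 0.9732

0.9732


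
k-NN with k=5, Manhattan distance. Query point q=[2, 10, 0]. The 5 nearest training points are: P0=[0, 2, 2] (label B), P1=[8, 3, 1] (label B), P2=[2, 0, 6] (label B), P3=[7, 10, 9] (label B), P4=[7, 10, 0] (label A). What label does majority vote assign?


d(q,P0) = 12  (label B)
d(q,P1) = 14  (label B)
d(q,P2) = 16  (label B)
d(q,P3) = 14  (label B)
d(q,P4) = 5  (label A)
Votes: A=1, B=4
Majority → B

B


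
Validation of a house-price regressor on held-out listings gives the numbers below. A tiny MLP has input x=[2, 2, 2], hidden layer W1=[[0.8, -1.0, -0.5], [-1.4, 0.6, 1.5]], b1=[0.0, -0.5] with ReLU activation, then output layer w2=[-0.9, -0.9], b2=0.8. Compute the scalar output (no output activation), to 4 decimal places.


z1[0] = (0.8)·(2) + (-1.0)·(2) + (-0.5)·(2) + 0.0 = -1.4
z1[1] = (-1.4)·(2) + (0.6)·(2) + (1.5)·(2) - 0.5 = 0.9
h = ReLU(z1) = [0.0, 0.9]
output = (-0.9)·(0.0) + (-0.9)·(0.9) + 0.8 = -0.01

-0.01


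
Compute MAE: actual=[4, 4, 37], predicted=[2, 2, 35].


Absolute errors: |4-2|=2, |4-2|=2, |37-35|=2
Sum = 6
MAE = 6/3 = 2

2


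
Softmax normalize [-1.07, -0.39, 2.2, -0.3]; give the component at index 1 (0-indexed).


Exponentials: e^-1.07=0.343, e^-0.39=0.6771, e^2.2=9.025, e^-0.3=0.7408
Sum = 10.7859
Softmax = [0.0318, 0.0628, 0.8367, 0.0687]
p[1] = 0.6771/10.7859 = 0.0628

0.0628


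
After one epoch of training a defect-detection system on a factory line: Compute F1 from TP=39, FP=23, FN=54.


Precision = 39/62 = 0.629
Recall = 39/93 = 0.4194
F1 = 2·P·R/(P+R) = 2·TP/(2·TP+FP+FN) = 78/(78+23+54) = 78/155 = 0.5032

0.5032


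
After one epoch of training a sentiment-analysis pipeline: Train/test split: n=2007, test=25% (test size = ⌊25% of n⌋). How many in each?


Test = ⌊2007·25/100⌋ = 501
Train = 2007 - 501 = 1506

Train: 1506, Test: 501


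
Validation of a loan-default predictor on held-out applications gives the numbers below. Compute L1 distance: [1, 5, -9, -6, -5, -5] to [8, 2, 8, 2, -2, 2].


d = |1-8| + |5-2| + |-9-8| + |-6-2| + |-5+ 2| + |-5-2|
  = 7 + 3 + 17 + 8 + 3 + 7
  = 45

45


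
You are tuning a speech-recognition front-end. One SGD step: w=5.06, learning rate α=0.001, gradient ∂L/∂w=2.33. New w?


w_new = w - α·∇
= 5.06 - 0.001·2.33
= 5.06 - 0.00233
= 5.05767

5.05767


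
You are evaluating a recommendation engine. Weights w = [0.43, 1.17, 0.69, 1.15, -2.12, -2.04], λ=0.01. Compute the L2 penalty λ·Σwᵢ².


‖w‖₂² = (0.43)² + (1.17)² + (0.69)² + (1.15)² + (-2.12)² + (-2.04)²
     = 0.1849 + 1.3689 + 0.4761 + 1.3225 + 4.4944 + 4.1616
     = 12.0084
λ·‖w‖₂² = 0.01·12.0084 = 0.120084

0.120084


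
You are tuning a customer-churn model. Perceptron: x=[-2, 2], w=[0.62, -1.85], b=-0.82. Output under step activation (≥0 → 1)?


z = (-2)·(0.62) + (2)·(-1.85) - 0.82
  = -5.76
step(z) = 0 (z<0)

0


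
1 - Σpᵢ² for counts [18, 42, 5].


Probabilities: [18/65, 42/65, 5/65] ≈ [0.2769, 0.6462, 0.0769]
Σpᵢ² = (324 + 1764 + 25)/65² = 2113/4225
Gini = 1 - Σpᵢ² = 1 - 2113/4225 = 0.4999

0.4999


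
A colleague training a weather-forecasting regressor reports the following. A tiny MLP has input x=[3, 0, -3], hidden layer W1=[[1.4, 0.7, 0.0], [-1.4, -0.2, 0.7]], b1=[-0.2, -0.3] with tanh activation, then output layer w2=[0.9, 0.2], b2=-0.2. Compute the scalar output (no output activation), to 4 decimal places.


z1[0] = (1.4)·(3) + (0.7)·(0) + (0.0)·(-3) - 0.2 = 4.0
z1[1] = (-1.4)·(3) + (-0.2)·(0) + (0.7)·(-3) - 0.3 = -6.6
h = tanh(z1) = [0.9993, -1.0]
output = (0.9)·(0.9993) + (0.2)·(-1.0) - 0.2 = 0.4994

0.4994


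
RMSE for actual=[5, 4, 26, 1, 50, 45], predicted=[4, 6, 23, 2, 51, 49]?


MSE = 32/6 = 5.3333
RMSE = √(32/6) = 2.3094

2.3094


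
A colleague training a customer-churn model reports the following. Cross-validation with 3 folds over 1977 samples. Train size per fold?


Fold size = 1977/3 = 659
Training per fold = 1977 - 659 = 1318

1318


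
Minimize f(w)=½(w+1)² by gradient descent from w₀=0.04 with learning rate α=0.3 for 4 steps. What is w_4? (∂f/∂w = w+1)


step 1: grad = 0.04+1 = 1.04; w = 0.04 - 0.3·(1.04) = -0.272
step 2: grad = -0.272+1 = 0.728; w = -0.272 - 0.3·(0.728) = -0.4904
step 3: grad = -0.4904+1 = 0.5096; w = -0.4904 - 0.3·(0.5096) = -0.64328
step 4: grad = -0.64328+1 = 0.35672; w = -0.64328 - 0.3·(0.35672) = -0.750296

-0.750296


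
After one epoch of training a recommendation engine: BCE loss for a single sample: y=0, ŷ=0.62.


BCE = -[y·ln(p) + (1-y)·ln(1-p)]
= -0 - 1·ln(1-0.62)
= -ln(0.38) = 0.9676

0.9676


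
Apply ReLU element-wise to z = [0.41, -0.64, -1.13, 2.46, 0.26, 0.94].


ReLU(0.41) = max(0, 0.41) = 0.41
ReLU(-0.64) = max(0, -0.64) = 0.0
ReLU(-1.13) = max(0, -1.13) = 0.0
ReLU(2.46) = max(0, 2.46) = 2.46
ReLU(0.26) = max(0, 0.26) = 0.26
ReLU(0.94) = max(0, 0.94) = 0.94
result = [0.41, 0.0, 0.0, 2.46, 0.26, 0.94]

[0.41, 0.0, 0.0, 2.46, 0.26, 0.94]


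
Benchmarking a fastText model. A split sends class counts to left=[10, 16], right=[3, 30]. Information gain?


Parent = [13, 46], H_parent = 0.7608
H_left = 0.9612 (n=26), H_right = 0.4395 (n=33)
H_children = (26/59)·0.9612 + (33/59)·0.4395 = 0.6694
IG = 0.7608 - 0.6694 = 0.0914

0.0914


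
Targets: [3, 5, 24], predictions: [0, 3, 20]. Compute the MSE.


Squared errors: (3-0)²=9, (5-3)²=4, (24-20)²=16
Sum = 29
MSE = 29/3 = 29/3

29/3


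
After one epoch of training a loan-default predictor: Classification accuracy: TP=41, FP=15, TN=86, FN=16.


Accuracy = (TP+TN)/(TP+TN+FP+FN)
= (41+86)/(158)
= 127/158 = 80.38%

80.38%


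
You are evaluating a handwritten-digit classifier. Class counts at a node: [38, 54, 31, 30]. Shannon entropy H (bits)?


Probabilities: [38/153, 54/153, 31/153, 30/153] ≈ [0.2484, 0.3529, 0.2026, 0.1961]
H = -((38/153)·log₂(38/153) + (54/153)·log₂(54/153) + (31/153)·log₂(31/153) + (30/153)·log₂(30/153))
  = 1.9569 bits

1.9569 bits


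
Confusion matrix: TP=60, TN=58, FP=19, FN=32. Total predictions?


Total = TP + TN + FP + FN
= 60 + 58 + 19 + 32
= 169
(Predicted positive: 79, predicted negative: 90)

169


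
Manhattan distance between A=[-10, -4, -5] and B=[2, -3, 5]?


d = |-10-2| + |-4+ 3| + |-5-5|
  = 12 + 1 + 10
  = 23

23


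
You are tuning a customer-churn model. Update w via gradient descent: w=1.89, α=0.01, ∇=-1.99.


w_new = w - α·∇
= 1.89 - 0.01·-1.99
= 1.89 + 0.0199
= 1.9099

1.9099


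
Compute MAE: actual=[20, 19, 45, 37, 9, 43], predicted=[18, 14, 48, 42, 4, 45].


Absolute errors: |20-18|=2, |19-14|=5, |45-48|=3, |37-42|=5, |9-4|=5, |43-45|=2
Sum = 22
MAE = 22/6 = 11/3

11/3


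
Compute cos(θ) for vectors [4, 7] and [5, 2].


A·B = 4·5 + 7·2 = 34
‖A‖ = √65 = 8.0623, ‖B‖ = √29 = 5.3852
cos = 34/(√65·√29) = 34/√1885 = 0.7831

0.7831


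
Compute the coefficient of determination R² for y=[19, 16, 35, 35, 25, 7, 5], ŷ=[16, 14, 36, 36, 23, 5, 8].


ȳ = 20.2857
SS_res = Σ(y-ŷ)² = 32
SS_tot = Σ(y-ȳ)² = 885.43
R² = 1 - SS_res/SS_tot = 1 - 0.0361 = 0.9639

0.9639


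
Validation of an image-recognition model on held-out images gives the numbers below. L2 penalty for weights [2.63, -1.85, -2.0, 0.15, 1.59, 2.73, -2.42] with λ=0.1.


‖w‖₂² = (2.63)² + (-1.85)² + (-2.0)² + (0.15)² + (1.59)² + (2.73)² + (-2.42)²
     = 6.9169 + 3.4225 + 4 + 0.0225 + 2.5281 + 7.4529 + 5.8564
     = 30.1993
λ·‖w‖₂² = 0.1·30.1993 = 3.01993

3.01993


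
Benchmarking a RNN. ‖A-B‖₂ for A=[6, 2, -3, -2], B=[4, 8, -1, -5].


d = √((6-4)² + (2-8)² + (-3+ 1)² + (-2+ 5)²)
  = √(4 + 36 + 4 + 9)
  = √53 = 7.2801

7.2801


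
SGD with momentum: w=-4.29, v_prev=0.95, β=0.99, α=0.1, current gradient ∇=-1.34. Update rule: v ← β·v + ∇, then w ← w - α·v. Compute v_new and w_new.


v_new = 0.99·0.95 - 1.34 = 0.9405 - 1.34 = -0.3995
w_new = -4.29 - 0.1·-0.3995 = -4.29 + 0.03995 = -4.25005

v_new=-0.3995, w_new=-4.25005


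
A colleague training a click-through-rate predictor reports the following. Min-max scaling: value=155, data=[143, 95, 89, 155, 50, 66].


min=50, max=155
(155-50)/(155-50) = 105/105 = 1.0

1.0


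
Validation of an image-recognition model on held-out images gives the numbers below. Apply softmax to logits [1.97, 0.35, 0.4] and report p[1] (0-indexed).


Exponentials: e^1.97=7.1707, e^0.35=1.4191, e^0.4=1.4918
Sum = 10.0816
Softmax = [0.7113, 0.1408, 0.148]
p[1] = 1.4191/10.0816 = 0.1408

0.1408


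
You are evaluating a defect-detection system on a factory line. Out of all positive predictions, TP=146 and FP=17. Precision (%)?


Precision = TP/(TP+FP)
= 146/(146+17)
= 146/163 = 89.57%

89.57%


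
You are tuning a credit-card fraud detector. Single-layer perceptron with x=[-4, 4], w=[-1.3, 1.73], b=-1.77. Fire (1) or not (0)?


z = (-4)·(-1.3) + (4)·(1.73) - 1.77
  = 10.35
step(z) = 1 (z≥0)

1


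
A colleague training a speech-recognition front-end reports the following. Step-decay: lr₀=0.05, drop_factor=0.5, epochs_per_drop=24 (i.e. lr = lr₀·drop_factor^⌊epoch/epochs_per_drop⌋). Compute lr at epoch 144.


n_drops = ⌊144/24⌋ = 6
lr = 0.05·0.5^6 = 0.05·0.015625 = 0.00078125

0.00078125


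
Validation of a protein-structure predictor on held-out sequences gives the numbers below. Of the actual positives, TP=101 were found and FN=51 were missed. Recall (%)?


Recall = TP/(TP+FN)
= 101/(101+51)
= 101/152 = 66.45%

66.45%


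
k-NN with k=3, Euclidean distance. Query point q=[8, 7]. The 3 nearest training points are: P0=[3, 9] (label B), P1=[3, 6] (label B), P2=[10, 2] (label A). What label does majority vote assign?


d(q,P0) = 5.3852  (label B)
d(q,P1) = 5.099  (label B)
d(q,P2) = 5.3852  (label A)
Votes: A=1, B=2
Majority → B

B


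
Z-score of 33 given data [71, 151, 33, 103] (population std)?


μ = 89.5, σ = 43.2984
z = (33 - 89.5)/43.2984 = -1.3049

-1.3049


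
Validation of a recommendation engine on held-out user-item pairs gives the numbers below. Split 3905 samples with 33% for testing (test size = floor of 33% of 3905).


Test = ⌊3905·33/100⌋ = 1288
Train = 3905 - 1288 = 2617

Train: 2617, Test: 1288


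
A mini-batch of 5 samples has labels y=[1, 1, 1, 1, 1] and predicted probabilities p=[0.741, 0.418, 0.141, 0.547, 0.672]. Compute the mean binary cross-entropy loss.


L[0] = -ln(0.741) = 0.2998
L[1] = -ln(0.418) = 0.8723
L[2] = -ln(0.141) = 1.959
L[3] = -ln(0.547) = 0.6033
L[4] = -ln(0.672) = 0.3975
mean = (0.2998 + 0.8723 + 1.959 + 0.6033 + 0.3975)/5 = 0.8264

0.8264


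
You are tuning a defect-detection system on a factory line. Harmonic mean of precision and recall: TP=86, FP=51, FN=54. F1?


Precision = 86/137 = 0.6277
Recall = 86/140 = 0.6143
F1 = 2·P·R/(P+R) = 2·TP/(2·TP+FP+FN) = 172/(172+51+54) = 172/277 = 0.6209

0.6209


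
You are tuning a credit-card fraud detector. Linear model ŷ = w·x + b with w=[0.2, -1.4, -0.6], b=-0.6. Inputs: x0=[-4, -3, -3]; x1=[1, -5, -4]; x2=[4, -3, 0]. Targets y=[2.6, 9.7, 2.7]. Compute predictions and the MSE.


ŷ0 = (0.2)·(-4) + (-1.4)·(-3) + (-0.6)·(-3) - 0.6 = 4.6
ŷ1 = (0.2)·(1) + (-1.4)·(-5) + (-0.6)·(-4) - 0.6 = 9.0
ŷ2 = (0.2)·(4) + (-1.4)·(-3) + (-0.6)·(0) - 0.6 = 4.4
errors² = [4.0, 0.49, 2.89]
MSE = 7.3800/3 = 2.46

2.46


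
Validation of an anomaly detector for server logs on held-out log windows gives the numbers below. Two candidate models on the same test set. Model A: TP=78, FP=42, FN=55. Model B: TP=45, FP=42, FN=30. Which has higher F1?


Model A: P=78/120=0.65, R=78/133=0.5865, F1=2PR/(P+R)=2TP/(2TP+FP+FN)=156/253=0.6166
Model B: P=45/87=0.5172, R=45/75=0.6, F1=2PR/(P+R)=2TP/(2TP+FP+FN)=90/162=0.5556
0.6166 > 0.5556 → Model A

Model A


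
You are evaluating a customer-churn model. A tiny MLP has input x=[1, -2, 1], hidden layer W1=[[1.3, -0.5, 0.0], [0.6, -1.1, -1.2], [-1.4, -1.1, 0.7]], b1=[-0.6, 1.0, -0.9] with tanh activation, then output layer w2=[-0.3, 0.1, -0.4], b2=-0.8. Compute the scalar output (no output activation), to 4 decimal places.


z1[0] = (1.3)·(1) + (-0.5)·(-2) + (0.0)·(1) - 0.6 = 1.7
z1[1] = (0.6)·(1) + (-1.1)·(-2) + (-1.2)·(1) + 1.0 = 2.6
z1[2] = (-1.4)·(1) + (-1.1)·(-2) + (0.7)·(1) - 0.9 = 0.6
h = tanh(z1) = [0.9354, 0.989, 0.537]
output = (-0.3)·(0.9354) + (0.1)·(0.989) + (-0.4)·(0.537) - 0.8 = -1.1965

-1.1965


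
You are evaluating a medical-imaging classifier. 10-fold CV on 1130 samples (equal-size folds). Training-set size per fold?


Fold size = 1130/10 = 113
Training per fold = 1130 - 113 = 1017

1017


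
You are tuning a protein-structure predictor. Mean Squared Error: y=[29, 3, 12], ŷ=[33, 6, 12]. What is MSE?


Squared errors: (29-33)²=16, (3-6)²=9, (12-12)²=0
Sum = 25
MSE = 25/3 = 25/3

25/3


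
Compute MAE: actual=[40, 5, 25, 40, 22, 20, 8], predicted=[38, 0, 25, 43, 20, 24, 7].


Absolute errors: |40-38|=2, |5-0|=5, |25-25|=0, |40-43|=3, |22-20|=2, |20-24|=4, |8-7|=1
Sum = 17
MAE = 17/7 = 17/7

17/7


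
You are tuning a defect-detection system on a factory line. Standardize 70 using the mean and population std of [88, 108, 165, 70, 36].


μ = 93.4, σ = 42.9213
z = (70 - 93.4)/42.9213 = -0.5452

-0.5452


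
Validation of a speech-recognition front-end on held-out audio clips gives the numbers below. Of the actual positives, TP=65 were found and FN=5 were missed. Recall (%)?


Recall = TP/(TP+FN)
= 65/(65+5)
= 65/70 = 92.86%

92.86%


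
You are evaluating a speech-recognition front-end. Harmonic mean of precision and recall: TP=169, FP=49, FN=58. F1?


Precision = 169/218 = 0.7752
Recall = 169/227 = 0.7445
F1 = 2·P·R/(P+R) = 2·TP/(2·TP+FP+FN) = 338/(338+49+58) = 338/445 = 0.7596

0.7596


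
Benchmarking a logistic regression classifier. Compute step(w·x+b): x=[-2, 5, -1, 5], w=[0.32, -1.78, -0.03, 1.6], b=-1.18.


z = (-2)·(0.32) + (5)·(-1.78) + (-1)·(-0.03) + (5)·(1.6) - 1.18
  = -2.69
step(z) = 0 (z<0)

0


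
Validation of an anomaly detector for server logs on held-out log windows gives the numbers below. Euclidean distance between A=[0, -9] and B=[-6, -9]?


d = √((0+ 6)² + (-9+ 9)²)
  = √(36 + 0)
  = √36 = 6.0

6.0


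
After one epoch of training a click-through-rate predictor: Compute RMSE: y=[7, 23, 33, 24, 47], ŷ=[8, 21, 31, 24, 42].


MSE = 34/5 = 6.8
RMSE = √(34/5) = 2.6077

2.6077


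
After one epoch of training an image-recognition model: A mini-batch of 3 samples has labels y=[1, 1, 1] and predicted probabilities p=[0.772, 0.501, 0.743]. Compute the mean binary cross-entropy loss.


L[0] = -ln(0.772) = 0.2588
L[1] = -ln(0.501) = 0.6911
L[2] = -ln(0.743) = 0.2971
mean = (0.2588 + 0.6911 + 0.2971)/3 = 0.4157

0.4157


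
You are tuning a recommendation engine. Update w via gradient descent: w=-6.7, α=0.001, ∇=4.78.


w_new = w - α·∇
= -6.7 - 0.001·4.78
= -6.7 - 0.00478
= -6.70478

-6.70478


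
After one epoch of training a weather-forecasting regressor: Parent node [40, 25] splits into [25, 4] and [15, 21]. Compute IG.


Parent = [40, 25], H_parent = 0.9612
H_left = 0.5788 (n=29), H_right = 0.9799 (n=36)
H_children = (29/65)·0.5788 + (36/65)·0.9799 = 0.8009
IG = 0.9612 - 0.8009 = 0.1603

0.1603


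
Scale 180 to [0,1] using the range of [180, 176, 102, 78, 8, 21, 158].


min=8, max=180
(180-8)/(180-8) = 172/172 = 1.0

1.0


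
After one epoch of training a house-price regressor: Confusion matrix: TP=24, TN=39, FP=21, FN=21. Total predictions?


Total = TP + TN + FP + FN
= 24 + 39 + 21 + 21
= 105
(Predicted positive: 45, predicted negative: 60)

105


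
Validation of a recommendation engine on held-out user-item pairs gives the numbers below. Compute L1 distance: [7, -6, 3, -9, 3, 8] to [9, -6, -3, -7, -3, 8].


d = |7-9| + |-6+ 6| + |3+ 3| + |-9+ 7| + |3+ 3| + |8-8|
  = 2 + 0 + 6 + 2 + 6 + 0
  = 16

16


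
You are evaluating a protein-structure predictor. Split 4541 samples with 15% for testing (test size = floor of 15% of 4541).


Test = ⌊4541·15/100⌋ = 681
Train = 4541 - 681 = 3860

Train: 3860, Test: 681


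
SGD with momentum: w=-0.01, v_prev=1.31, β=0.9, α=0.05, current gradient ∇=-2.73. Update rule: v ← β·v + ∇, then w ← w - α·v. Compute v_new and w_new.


v_new = 0.9·1.31 - 2.73 = 1.179 - 2.73 = -1.551
w_new = -0.01 - 0.05·-1.551 = -0.01 + 0.07755 = 0.06755

v_new=-1.551, w_new=0.06755


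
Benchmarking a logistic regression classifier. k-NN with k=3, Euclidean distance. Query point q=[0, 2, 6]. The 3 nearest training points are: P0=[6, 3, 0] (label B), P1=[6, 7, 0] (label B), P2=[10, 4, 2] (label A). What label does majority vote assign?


d(q,P0) = 8.544  (label B)
d(q,P1) = 9.8489  (label B)
d(q,P2) = 10.9545  (label A)
Votes: A=1, B=2
Majority → B

B


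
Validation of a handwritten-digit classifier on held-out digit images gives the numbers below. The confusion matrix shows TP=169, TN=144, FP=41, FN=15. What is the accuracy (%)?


Accuracy = (TP+TN)/(TP+TN+FP+FN)
= (169+144)/(369)
= 313/369 = 84.82%

84.82%


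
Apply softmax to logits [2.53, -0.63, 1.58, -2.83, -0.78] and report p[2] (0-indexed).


Exponentials: e^2.53=12.5535, e^-0.63=0.5326, e^1.58=4.855, e^-2.83=0.059, e^-0.78=0.4584
Sum = 18.4585
Softmax = [0.6801, 0.0289, 0.263, 0.0032, 0.0248]
p[2] = 4.855/18.4585 = 0.263

0.263


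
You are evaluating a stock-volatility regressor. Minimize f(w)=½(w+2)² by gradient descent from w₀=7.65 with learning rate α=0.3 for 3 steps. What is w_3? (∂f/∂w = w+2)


step 1: grad = 7.65+2 = 9.65; w = 7.65 - 0.3·(9.65) = 4.755
step 2: grad = 4.755+2 = 6.755; w = 4.755 - 0.3·(6.755) = 2.7285
step 3: grad = 2.7285+2 = 4.7285; w = 2.7285 - 0.3·(4.7285) = 1.30995

1.30995


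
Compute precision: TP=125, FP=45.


Precision = TP/(TP+FP)
= 125/(125+45)
= 125/170 = 73.53%

73.53%


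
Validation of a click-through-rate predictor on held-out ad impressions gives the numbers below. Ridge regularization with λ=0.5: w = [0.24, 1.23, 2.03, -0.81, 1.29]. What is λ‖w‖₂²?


‖w‖₂² = (0.24)² + (1.23)² + (2.03)² + (-0.81)² + (1.29)²
     = 0.0576 + 1.5129 + 4.1209 + 0.6561 + 1.6641
     = 8.0116
λ·‖w‖₂² = 0.5·8.0116 = 4.0058

4.0058


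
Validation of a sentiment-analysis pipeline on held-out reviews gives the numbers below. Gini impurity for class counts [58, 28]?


Probabilities: [58/86, 28/86] ≈ [0.6744, 0.3256]
Σpᵢ² = (3364 + 784)/86² = 4148/7396
Gini = 1 - Σpᵢ² = 1 - 4148/7396 = 0.4392

0.4392


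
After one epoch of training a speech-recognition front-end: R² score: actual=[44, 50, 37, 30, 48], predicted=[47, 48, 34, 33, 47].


ȳ = 41.8
SS_res = Σ(y-ŷ)² = 32
SS_tot = Σ(y-ȳ)² = 272.8
R² = 1 - SS_res/SS_tot = 1 - 0.1173 = 0.8827

0.8827


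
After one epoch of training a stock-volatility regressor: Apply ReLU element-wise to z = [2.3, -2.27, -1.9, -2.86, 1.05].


ReLU(2.3) = max(0, 2.3) = 2.3
ReLU(-2.27) = max(0, -2.27) = 0.0
ReLU(-1.9) = max(0, -1.9) = 0.0
ReLU(-2.86) = max(0, -2.86) = 0.0
ReLU(1.05) = max(0, 1.05) = 1.05
result = [2.3, 0.0, 0.0, 0.0, 1.05]

[2.3, 0.0, 0.0, 0.0, 1.05]


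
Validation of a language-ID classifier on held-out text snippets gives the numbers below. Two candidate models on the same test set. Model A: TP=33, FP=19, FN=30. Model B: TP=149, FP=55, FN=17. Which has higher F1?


Model A: P=33/52=0.6346, R=33/63=0.5238, F1=2PR/(P+R)=2TP/(2TP+FP+FN)=66/115=0.5739
Model B: P=149/204=0.7304, R=149/166=0.8976, F1=2PR/(P+R)=2TP/(2TP+FP+FN)=298/370=0.8054
0.5739 < 0.8054 → Model B

Model B


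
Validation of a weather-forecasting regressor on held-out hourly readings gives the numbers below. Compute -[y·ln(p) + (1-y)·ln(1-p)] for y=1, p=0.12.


BCE = -[y·ln(p) + (1-y)·ln(1-p)]
= -1·ln(0.12) - 0
= -ln(0.12) = 2.1203

2.1203


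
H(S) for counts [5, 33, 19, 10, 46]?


Probabilities: [5/113, 33/113, 19/113, 10/113, 46/113] ≈ [0.0442, 0.292, 0.1681, 0.0885, 0.4071]
H = -((5/113)·log₂(5/113) + (33/113)·log₂(33/113) + (19/113)·log₂(19/113) + (10/113)·log₂(10/113) + (46/113)·log₂(46/113))
  = 1.9875 bits

1.9875 bits


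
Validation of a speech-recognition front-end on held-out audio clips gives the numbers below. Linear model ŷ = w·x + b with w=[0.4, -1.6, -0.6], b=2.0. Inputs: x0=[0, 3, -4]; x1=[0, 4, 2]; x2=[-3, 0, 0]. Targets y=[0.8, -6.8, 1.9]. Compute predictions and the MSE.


ŷ0 = (0.4)·(0) + (-1.6)·(3) + (-0.6)·(-4) + 2.0 = -0.4
ŷ1 = (0.4)·(0) + (-1.6)·(4) + (-0.6)·(2) + 2.0 = -5.6
ŷ2 = (0.4)·(-3) + (-1.6)·(0) + (-0.6)·(0) + 2.0 = 0.8
errors² = [1.44, 1.44, 1.21]
MSE = 4.0900/3 = 1.3633

1.3633


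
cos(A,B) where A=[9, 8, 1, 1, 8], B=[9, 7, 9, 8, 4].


A·B = 9·9 + 8·7 + 1·9 + 1·8 + 8·4 = 186
‖A‖ = √211 = 14.5258, ‖B‖ = √291 = 17.0587
cos = 186/(√211·√291) = 186/√61401 = 0.7506

0.7506


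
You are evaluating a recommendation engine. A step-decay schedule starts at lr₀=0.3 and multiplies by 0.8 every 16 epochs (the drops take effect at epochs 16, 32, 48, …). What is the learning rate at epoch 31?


n_drops = ⌊31/16⌋ = 1
lr = 0.3·0.8^1 = 0.3·0.8 = 0.24

0.24


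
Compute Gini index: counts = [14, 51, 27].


Probabilities: [14/92, 51/92, 27/92] ≈ [0.1522, 0.5543, 0.2935]
Σpᵢ² = (196 + 2601 + 729)/92² = 3526/8464
Gini = 1 - Σpᵢ² = 1 - 3526/8464 = 0.5834

0.5834


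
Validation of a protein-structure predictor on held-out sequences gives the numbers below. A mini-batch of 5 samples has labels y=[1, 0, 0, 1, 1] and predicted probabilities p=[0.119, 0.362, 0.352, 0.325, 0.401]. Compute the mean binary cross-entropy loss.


L[0] = -ln(0.119) = 2.1286
L[1] = -ln(1-0.362) = -ln(0.638) = 0.4494
L[2] = -ln(1-0.352) = -ln(0.648) = 0.4339
L[3] = -ln(0.325) = 1.1239
L[4] = -ln(0.401) = 0.9138
mean = (2.1286 + 0.4494 + 0.4339 + 1.1239 + 0.9138)/5 = 1.0099

1.0099


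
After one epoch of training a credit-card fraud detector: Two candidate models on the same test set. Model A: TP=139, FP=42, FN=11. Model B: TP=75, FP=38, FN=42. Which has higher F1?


Model A: P=139/181=0.768, R=139/150=0.9267, F1=2PR/(P+R)=2TP/(2TP+FP+FN)=278/331=0.8399
Model B: P=75/113=0.6637, R=75/117=0.641, F1=2PR/(P+R)=2TP/(2TP+FP+FN)=150/230=0.6522
0.8399 > 0.6522 → Model A

Model A


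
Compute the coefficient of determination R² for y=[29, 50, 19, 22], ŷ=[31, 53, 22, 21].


ȳ = 30
SS_res = Σ(y-ŷ)² = 23
SS_tot = Σ(y-ȳ)² = 586
R² = 1 - SS_res/SS_tot = 1 - 0.0392 = 0.9608

0.9608


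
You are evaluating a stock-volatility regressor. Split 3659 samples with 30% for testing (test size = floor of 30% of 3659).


Test = ⌊3659·30/100⌋ = 1097
Train = 3659 - 1097 = 2562

Train: 2562, Test: 1097


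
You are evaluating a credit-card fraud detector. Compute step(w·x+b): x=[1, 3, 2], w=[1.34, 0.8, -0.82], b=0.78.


z = (1)·(1.34) + (3)·(0.8) + (2)·(-0.82) + 0.78
  = 2.88
step(z) = 1 (z≥0)

1


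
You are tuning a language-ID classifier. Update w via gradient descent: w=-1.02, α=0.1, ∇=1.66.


w_new = w - α·∇
= -1.02 - 0.1·1.66
= -1.02 - 0.166
= -1.186

-1.186


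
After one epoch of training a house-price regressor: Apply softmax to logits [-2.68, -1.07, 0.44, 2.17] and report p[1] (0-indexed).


Exponentials: e^-2.68=0.0686, e^-1.07=0.343, e^0.44=1.5527, e^2.17=8.7583
Sum = 10.7226
Softmax = [0.0064, 0.032, 0.1448, 0.8168]
p[1] = 0.343/10.7226 = 0.032

0.032


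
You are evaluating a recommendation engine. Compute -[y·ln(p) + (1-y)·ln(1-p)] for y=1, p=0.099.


BCE = -[y·ln(p) + (1-y)·ln(1-p)]
= -1·ln(0.099) - 0
= -ln(0.099) = 2.3126

2.3126


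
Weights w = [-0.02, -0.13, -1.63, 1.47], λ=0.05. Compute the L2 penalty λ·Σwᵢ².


‖w‖₂² = (-0.02)² + (-0.13)² + (-1.63)² + (1.47)²
     = 0.0004 + 0.0169 + 2.6569 + 2.1609
     = 4.8351
λ·‖w‖₂² = 0.05·4.8351 = 0.241755

0.241755


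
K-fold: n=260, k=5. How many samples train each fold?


Fold size = 260/5 = 52
Training per fold = 260 - 52 = 208

208


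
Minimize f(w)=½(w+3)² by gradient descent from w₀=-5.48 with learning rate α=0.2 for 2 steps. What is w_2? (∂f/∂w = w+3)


step 1: grad = -5.48+3 = -2.48; w = -5.48 - 0.2·(-2.48) = -4.984
step 2: grad = -4.984+3 = -1.984; w = -4.984 - 0.2·(-1.984) = -4.5872

-4.5872


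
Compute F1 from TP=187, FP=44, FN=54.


Precision = 187/231 = 0.8095
Recall = 187/241 = 0.7759
F1 = 2·P·R/(P+R) = 2·TP/(2·TP+FP+FN) = 374/(374+44+54) = 374/472 = 0.7924

0.7924
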